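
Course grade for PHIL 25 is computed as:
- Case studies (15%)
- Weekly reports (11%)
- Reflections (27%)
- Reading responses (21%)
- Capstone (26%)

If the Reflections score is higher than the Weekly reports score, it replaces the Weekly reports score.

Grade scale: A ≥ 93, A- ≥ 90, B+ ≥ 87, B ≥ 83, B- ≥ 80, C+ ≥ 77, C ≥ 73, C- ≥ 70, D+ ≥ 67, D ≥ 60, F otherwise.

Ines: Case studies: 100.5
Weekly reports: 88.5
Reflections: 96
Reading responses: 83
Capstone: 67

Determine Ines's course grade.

B

Reflections (96) > Weekly reports (88.5), so Weekly reports counts as 96.
Weighted total:
  Case studies 100.5 × 0.15 = 15.075
  Weekly reports 96 × 0.11 = 10.56
  Reflections 96 × 0.27 = 25.92
  Reading responses 83 × 0.21 = 17.43
  Capstone 67 × 0.26 = 17.42
Sum = 86.405
86.405 is ≥ 83 and < 87 → B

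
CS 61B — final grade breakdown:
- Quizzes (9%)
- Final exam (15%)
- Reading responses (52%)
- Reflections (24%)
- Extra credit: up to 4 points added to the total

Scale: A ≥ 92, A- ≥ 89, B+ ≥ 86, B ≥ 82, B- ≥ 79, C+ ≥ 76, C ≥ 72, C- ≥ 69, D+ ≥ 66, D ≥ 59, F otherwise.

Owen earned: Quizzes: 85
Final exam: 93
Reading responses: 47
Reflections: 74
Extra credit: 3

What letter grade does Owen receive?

D+

Weighted total:
  Quizzes 85 × 0.09 = 7.65
  Final exam 93 × 0.15 = 13.95
  Reading responses 47 × 0.52 = 24.44
  Reflections 74 × 0.24 = 17.76
Sum = 63.8
Extra credit: 63.8 + 3 = 66.8
66.8 is ≥ 66 and < 69 → D+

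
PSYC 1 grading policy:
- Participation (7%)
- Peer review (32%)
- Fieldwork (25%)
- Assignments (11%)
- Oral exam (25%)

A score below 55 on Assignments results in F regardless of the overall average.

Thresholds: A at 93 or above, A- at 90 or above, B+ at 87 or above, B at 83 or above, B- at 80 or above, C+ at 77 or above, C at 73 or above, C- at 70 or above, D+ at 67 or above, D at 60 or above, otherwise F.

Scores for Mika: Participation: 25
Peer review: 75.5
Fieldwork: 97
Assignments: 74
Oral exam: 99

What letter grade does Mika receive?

Assignments score 74 ≥ 55: minimum met.
Weighted total:
  Participation 25 × 0.07 = 1.75
  Peer review 75.5 × 0.32 = 24.16
  Fieldwork 97 × 0.25 = 24.25
  Assignments 74 × 0.11 = 8.14
  Oral exam 99 × 0.25 = 24.75
Sum = 83.05
83.05 is ≥ 83 and < 87 → B

B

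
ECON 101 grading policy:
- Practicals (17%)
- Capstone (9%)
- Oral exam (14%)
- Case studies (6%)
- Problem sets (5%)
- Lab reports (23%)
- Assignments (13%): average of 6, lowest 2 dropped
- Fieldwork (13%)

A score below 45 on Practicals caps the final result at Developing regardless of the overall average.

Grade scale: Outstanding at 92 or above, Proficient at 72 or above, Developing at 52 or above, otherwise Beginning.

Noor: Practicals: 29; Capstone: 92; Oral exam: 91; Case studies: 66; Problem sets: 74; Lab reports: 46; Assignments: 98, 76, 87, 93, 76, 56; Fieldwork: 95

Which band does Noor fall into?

Developing

Assignments: drop 56, 76 → average of remaining 4 = 354/4 = 88.5
Practicals score 29 < 45: minimum not met.
Weighted total:
  Practicals 29 × 0.17 = 4.93
  Capstone 92 × 0.09 = 8.28
  Oral exam 91 × 0.14 = 12.74
  Case studies 66 × 0.06 = 3.96
  Problem sets 74 × 0.05 = 3.7
  Lab reports 46 × 0.23 = 10.58
  Assignments 88.5 × 0.13 = 11.505
  Fieldwork 95 × 0.13 = 12.35
Sum = 68.045
68.045 would be Developing; cap at Developing applies → Developing.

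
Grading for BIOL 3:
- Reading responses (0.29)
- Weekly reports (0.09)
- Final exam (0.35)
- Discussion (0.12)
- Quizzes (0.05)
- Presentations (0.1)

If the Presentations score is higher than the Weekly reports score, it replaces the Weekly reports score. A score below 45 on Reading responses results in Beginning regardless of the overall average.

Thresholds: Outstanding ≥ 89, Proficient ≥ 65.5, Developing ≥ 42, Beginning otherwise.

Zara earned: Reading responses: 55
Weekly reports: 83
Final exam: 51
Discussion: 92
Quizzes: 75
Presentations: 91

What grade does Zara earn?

Presentations (91) > Weekly reports (83), so Weekly reports counts as 91.
Reading responses score 55 ≥ 45: minimum met.
Weighted total:
  Reading responses 55 × 0.29 = 15.95
  Weekly reports 91 × 0.09 = 8.19
  Final exam 51 × 0.35 = 17.85
  Discussion 92 × 0.12 = 11.04
  Quizzes 75 × 0.05 = 3.75
  Presentations 91 × 0.1 = 9.1
Sum = 65.88
65.88 is ≥ 65.5 and < 89 → Proficient

Proficient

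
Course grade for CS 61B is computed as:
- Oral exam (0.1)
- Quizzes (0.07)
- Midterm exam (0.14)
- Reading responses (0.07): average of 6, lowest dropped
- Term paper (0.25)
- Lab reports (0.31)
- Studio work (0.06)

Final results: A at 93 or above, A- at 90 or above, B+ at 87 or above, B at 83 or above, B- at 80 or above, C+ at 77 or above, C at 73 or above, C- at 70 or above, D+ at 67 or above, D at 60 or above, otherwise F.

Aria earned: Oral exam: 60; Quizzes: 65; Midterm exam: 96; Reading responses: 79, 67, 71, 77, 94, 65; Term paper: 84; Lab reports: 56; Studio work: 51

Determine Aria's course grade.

C-

Reading responses: drop 65 → average of remaining 5 = 388/5 = 77.6
Weighted total:
  Oral exam 60 × 0.1 = 6
  Quizzes 65 × 0.07 = 4.55
  Midterm exam 96 × 0.14 = 13.44
  Reading responses 77.6 × 0.07 = 5.432
  Term paper 84 × 0.25 = 21
  Lab reports 56 × 0.31 = 17.36
  Studio work 51 × 0.06 = 3.06
Sum = 70.842
70.842 is ≥ 70 and < 73 → C-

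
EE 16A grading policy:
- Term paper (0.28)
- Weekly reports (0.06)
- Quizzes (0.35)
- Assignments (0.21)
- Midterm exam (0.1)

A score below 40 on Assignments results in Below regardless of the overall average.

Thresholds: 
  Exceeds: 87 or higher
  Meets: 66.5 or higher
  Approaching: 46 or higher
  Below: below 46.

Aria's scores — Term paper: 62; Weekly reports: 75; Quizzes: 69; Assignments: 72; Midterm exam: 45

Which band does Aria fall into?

Assignments score 72 ≥ 40: minimum met.
Weighted total:
  Term paper 62 × 0.28 = 17.36
  Weekly reports 75 × 0.06 = 4.5
  Quizzes 69 × 0.35 = 24.15
  Assignments 72 × 0.21 = 15.12
  Midterm exam 45 × 0.1 = 4.5
Sum = 65.63
65.63 is ≥ 46 and < 66.5 → Approaching

Approaching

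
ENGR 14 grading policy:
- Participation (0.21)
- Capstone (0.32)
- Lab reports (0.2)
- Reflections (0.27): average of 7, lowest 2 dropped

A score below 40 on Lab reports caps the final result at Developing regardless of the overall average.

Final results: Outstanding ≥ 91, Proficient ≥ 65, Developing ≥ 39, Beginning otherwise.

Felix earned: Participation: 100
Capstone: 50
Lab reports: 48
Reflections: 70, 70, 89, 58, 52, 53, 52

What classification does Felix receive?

Reflections: drop 52, 52 → average of remaining 5 = 340/5 = 68
Lab reports score 48 ≥ 40: minimum met.
Weighted total:
  Participation 100 × 0.21 = 21
  Capstone 50 × 0.32 = 16
  Lab reports 48 × 0.2 = 9.6
  Reflections 68 × 0.27 = 18.36
Sum = 64.96
64.96 is ≥ 39 and < 65 → Developing

Developing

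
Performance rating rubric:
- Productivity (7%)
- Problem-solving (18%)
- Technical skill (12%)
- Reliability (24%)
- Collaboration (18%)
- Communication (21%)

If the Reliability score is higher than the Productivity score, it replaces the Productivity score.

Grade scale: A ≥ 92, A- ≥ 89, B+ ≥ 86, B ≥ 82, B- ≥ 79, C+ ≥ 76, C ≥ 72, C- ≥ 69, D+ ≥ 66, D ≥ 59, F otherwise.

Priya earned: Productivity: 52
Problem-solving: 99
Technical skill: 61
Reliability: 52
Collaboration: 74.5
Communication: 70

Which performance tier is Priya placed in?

C-

Reliability (52) ≤ Productivity (52), so Productivity stays at 52.
Weighted total:
  Productivity 52 × 0.07 = 3.64
  Problem-solving 99 × 0.18 = 17.82
  Technical skill 61 × 0.12 = 7.32
  Reliability 52 × 0.24 = 12.48
  Collaboration 74.5 × 0.18 = 13.41
  Communication 70 × 0.21 = 14.7
Sum = 69.37
69.37 is ≥ 69 and < 72 → C-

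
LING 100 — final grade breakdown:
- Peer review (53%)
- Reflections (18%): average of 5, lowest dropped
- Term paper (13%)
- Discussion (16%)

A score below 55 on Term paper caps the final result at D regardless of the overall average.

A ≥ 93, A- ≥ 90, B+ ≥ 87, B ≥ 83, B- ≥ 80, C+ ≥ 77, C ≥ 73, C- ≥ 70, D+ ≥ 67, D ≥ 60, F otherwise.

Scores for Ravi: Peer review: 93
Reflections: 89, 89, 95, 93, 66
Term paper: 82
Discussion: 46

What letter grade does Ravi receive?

B

Reflections: drop 66 → average of remaining 4 = 366/4 = 91.5
Term paper score 82 ≥ 55: minimum met.
Weighted total:
  Peer review 93 × 0.53 = 49.29
  Reflections 91.5 × 0.18 = 16.47
  Term paper 82 × 0.13 = 10.66
  Discussion 46 × 0.16 = 7.36
Sum = 83.78
83.78 is ≥ 83 and < 87 → B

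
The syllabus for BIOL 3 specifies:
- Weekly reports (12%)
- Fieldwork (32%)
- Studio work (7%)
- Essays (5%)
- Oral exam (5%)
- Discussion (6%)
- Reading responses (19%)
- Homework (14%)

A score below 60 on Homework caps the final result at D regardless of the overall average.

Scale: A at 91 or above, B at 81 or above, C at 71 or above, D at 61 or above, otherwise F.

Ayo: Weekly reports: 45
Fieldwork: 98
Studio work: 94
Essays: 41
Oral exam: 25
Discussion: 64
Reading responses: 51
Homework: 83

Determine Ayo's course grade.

Homework score 83 ≥ 60: minimum met.
Weighted total:
  Weekly reports 45 × 0.12 = 5.4
  Fieldwork 98 × 0.32 = 31.36
  Studio work 94 × 0.07 = 6.58
  Essays 41 × 0.05 = 2.05
  Oral exam 25 × 0.05 = 1.25
  Discussion 64 × 0.06 = 3.84
  Reading responses 51 × 0.19 = 9.69
  Homework 83 × 0.14 = 11.62
Sum = 71.79
71.79 is ≥ 71 and < 81 → C

C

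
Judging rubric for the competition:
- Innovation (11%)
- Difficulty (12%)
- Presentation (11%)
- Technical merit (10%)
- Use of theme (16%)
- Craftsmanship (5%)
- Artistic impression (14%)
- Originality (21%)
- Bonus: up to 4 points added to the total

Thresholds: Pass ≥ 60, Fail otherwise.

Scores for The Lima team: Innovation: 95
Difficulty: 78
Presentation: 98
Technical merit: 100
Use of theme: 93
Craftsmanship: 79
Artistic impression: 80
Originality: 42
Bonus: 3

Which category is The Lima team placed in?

Pass

Weighted total:
  Innovation 95 × 0.11 = 10.45
  Difficulty 78 × 0.12 = 9.36
  Presentation 98 × 0.11 = 10.78
  Technical merit 100 × 0.1 = 10
  Use of theme 93 × 0.16 = 14.88
  Craftsmanship 79 × 0.05 = 3.95
  Artistic impression 80 × 0.14 = 11.2
  Originality 42 × 0.21 = 8.82
Sum = 79.44
Bonus: 79.44 + 3 = 82.44
82.44 ≥ 60 → Pass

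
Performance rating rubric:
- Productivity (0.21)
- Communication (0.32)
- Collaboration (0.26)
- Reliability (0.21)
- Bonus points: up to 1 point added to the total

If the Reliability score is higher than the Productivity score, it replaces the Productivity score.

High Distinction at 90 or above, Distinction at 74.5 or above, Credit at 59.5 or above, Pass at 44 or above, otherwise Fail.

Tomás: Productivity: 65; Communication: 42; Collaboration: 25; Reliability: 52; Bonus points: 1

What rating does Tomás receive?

Pass

Reliability (52) ≤ Productivity (65), so Productivity stays at 65.
Weighted total:
  Productivity 65 × 0.21 = 13.65
  Communication 42 × 0.32 = 13.44
  Collaboration 25 × 0.26 = 6.5
  Reliability 52 × 0.21 = 10.92
Sum = 44.51
Bonus points: 44.51 + 1 = 45.51
45.51 is ≥ 44 and < 59.5 → Pass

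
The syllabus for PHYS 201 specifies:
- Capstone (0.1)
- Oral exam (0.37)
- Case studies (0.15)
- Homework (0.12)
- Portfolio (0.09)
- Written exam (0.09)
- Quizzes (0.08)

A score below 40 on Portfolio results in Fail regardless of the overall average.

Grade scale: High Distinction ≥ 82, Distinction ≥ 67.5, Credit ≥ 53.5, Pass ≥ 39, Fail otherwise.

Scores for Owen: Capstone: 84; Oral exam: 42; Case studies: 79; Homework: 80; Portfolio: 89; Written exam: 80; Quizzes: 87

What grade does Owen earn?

Distinction

Portfolio score 89 ≥ 40: minimum met.
Weighted total:
  Capstone 84 × 0.1 = 8.4
  Oral exam 42 × 0.37 = 15.54
  Case studies 79 × 0.15 = 11.85
  Homework 80 × 0.12 = 9.6
  Portfolio 89 × 0.09 = 8.01
  Written exam 80 × 0.09 = 7.2
  Quizzes 87 × 0.08 = 6.96
Sum = 67.56
67.56 is ≥ 67.5 and < 82 → Distinction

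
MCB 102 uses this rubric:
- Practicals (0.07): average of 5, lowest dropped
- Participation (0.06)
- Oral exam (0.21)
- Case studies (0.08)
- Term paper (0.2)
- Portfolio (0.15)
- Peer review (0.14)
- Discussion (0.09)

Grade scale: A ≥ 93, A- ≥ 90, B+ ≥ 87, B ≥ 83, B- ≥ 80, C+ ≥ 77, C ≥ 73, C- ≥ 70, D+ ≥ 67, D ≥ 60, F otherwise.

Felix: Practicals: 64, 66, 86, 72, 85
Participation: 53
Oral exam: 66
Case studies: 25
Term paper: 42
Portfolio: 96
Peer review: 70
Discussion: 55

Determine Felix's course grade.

Practicals: drop 64 → average of remaining 4 = 309/4 = 77.25
Weighted total:
  Practicals 77.25 × 0.07 = 5.4075
  Participation 53 × 0.06 = 3.18
  Oral exam 66 × 0.21 = 13.86
  Case studies 25 × 0.08 = 2
  Term paper 42 × 0.2 = 8.4
  Portfolio 96 × 0.15 = 14.4
  Peer review 70 × 0.14 = 9.8
  Discussion 55 × 0.09 = 4.95
Sum = 61.9975
61.9975 is ≥ 60 and < 67 → D

D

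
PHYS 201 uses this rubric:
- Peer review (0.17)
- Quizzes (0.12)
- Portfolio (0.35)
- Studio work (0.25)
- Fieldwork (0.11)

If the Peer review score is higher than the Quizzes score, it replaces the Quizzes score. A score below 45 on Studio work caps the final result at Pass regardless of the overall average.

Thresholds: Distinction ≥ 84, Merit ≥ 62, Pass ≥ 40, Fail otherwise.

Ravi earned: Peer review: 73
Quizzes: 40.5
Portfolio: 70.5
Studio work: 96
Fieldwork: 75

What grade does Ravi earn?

Merit

Peer review (73) > Quizzes (40.5), so Quizzes counts as 73.
Studio work score 96 ≥ 45: minimum met.
Weighted total:
  Peer review 73 × 0.17 = 12.41
  Quizzes 73 × 0.12 = 8.76
  Portfolio 70.5 × 0.35 = 24.675
  Studio work 96 × 0.25 = 24
  Fieldwork 75 × 0.11 = 8.25
Sum = 78.095
78.095 is ≥ 62 and < 84 → Merit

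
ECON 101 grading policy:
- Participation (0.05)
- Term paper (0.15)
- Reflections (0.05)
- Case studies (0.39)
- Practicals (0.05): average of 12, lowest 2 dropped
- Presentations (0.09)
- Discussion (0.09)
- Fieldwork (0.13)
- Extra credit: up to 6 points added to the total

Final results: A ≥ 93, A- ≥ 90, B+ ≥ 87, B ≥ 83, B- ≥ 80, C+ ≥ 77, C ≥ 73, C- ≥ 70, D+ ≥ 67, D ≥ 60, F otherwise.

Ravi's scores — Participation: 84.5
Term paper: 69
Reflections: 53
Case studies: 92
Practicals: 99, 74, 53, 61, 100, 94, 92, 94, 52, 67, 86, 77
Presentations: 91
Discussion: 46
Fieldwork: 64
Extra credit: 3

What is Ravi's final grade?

B-

Practicals: drop 52, 53 → average of remaining 10 = 844/10 = 84.4
Weighted total:
  Participation 84.5 × 0.05 = 4.225
  Term paper 69 × 0.15 = 10.35
  Reflections 53 × 0.05 = 2.65
  Case studies 92 × 0.39 = 35.88
  Practicals 84.4 × 0.05 = 4.22
  Presentations 91 × 0.09 = 8.19
  Discussion 46 × 0.09 = 4.14
  Fieldwork 64 × 0.13 = 8.32
Sum = 77.975
Extra credit: 77.975 + 3 = 80.975
80.975 is ≥ 80 and < 83 → B-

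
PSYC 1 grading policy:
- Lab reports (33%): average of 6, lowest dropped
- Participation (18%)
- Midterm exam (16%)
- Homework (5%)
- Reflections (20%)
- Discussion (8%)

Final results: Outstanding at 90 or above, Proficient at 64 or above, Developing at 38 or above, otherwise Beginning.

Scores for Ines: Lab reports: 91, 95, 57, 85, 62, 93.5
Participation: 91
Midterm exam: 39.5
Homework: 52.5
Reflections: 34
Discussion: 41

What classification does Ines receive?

Lab reports: drop 57 → average of remaining 5 = 426.5/5 = 85.3
Weighted total:
  Lab reports 85.3 × 0.33 = 28.149
  Participation 91 × 0.18 = 16.38
  Midterm exam 39.5 × 0.16 = 6.32
  Homework 52.5 × 0.05 = 2.625
  Reflections 34 × 0.2 = 6.8
  Discussion 41 × 0.08 = 3.28
Sum = 63.554
63.554 is ≥ 38 and < 64 → Developing

Developing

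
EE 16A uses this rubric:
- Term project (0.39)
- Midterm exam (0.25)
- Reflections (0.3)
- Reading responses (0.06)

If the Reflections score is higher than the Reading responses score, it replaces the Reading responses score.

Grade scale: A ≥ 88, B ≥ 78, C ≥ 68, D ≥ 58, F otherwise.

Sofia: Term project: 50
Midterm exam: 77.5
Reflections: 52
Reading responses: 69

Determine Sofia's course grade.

Reflections (52) ≤ Reading responses (69), so Reading responses stays at 69.
Weighted total:
  Term project 50 × 0.39 = 19.5
  Midterm exam 77.5 × 0.25 = 19.375
  Reflections 52 × 0.3 = 15.6
  Reading responses 69 × 0.06 = 4.14
Sum = 58.615
58.615 is ≥ 58 and < 68 → D

D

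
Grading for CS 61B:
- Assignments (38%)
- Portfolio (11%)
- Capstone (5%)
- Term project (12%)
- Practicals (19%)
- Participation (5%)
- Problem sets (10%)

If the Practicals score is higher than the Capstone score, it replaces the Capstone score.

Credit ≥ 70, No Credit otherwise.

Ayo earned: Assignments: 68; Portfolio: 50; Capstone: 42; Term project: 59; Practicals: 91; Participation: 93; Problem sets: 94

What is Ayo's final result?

Credit

Practicals (91) > Capstone (42), so Capstone counts as 91.
Weighted total:
  Assignments 68 × 0.38 = 25.84
  Portfolio 50 × 0.11 = 5.5
  Capstone 91 × 0.05 = 4.55
  Term project 59 × 0.12 = 7.08
  Practicals 91 × 0.19 = 17.29
  Participation 93 × 0.05 = 4.65
  Problem sets 94 × 0.1 = 9.4
Sum = 74.31
74.31 ≥ 70 → Credit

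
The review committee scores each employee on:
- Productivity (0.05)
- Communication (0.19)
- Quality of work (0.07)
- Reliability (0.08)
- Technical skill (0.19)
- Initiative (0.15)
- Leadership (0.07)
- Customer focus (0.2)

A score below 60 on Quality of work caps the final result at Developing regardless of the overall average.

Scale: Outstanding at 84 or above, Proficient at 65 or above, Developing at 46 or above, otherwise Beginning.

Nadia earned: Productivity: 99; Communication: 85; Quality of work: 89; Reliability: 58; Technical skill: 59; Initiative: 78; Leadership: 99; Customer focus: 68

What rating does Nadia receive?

Quality of work score 89 ≥ 60: minimum met.
Weighted total:
  Productivity 99 × 0.05 = 4.95
  Communication 85 × 0.19 = 16.15
  Quality of work 89 × 0.07 = 6.23
  Reliability 58 × 0.08 = 4.64
  Technical skill 59 × 0.19 = 11.21
  Initiative 78 × 0.15 = 11.7
  Leadership 99 × 0.07 = 6.93
  Customer focus 68 × 0.2 = 13.6
Sum = 75.41
75.41 is ≥ 65 and < 84 → Proficient

Proficient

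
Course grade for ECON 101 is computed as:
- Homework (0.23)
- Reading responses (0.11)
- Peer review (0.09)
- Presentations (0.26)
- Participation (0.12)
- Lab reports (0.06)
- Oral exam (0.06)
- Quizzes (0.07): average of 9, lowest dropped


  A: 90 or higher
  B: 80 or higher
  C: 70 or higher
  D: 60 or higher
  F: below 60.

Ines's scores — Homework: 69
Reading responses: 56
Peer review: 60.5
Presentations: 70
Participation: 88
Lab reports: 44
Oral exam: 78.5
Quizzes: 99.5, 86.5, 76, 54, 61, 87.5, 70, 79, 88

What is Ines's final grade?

D

Quizzes: drop 54 → average of remaining 8 = 647.5/8 = 80.9375
Weighted total:
  Homework 69 × 0.23 = 15.87
  Reading responses 56 × 0.11 = 6.16
  Peer review 60.5 × 0.09 = 5.445
  Presentations 70 × 0.26 = 18.2
  Participation 88 × 0.12 = 10.56
  Lab reports 44 × 0.06 = 2.64
  Oral exam 78.5 × 0.06 = 4.71
  Quizzes 80.9375 × 0.07 = 5.665625
Sum = 69.250625
69.250625 is ≥ 60 and < 70 → D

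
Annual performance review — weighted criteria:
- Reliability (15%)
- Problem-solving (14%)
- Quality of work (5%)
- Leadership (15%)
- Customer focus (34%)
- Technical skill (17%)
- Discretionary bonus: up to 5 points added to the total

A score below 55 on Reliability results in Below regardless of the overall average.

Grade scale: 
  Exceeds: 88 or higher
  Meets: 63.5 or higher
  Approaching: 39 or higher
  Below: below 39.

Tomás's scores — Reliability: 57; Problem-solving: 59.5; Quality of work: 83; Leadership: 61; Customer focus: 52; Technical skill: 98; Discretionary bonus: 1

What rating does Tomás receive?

Reliability score 57 ≥ 55: minimum met.
Weighted total:
  Reliability 57 × 0.15 = 8.55
  Problem-solving 59.5 × 0.14 = 8.33
  Quality of work 83 × 0.05 = 4.15
  Leadership 61 × 0.15 = 9.15
  Customer focus 52 × 0.34 = 17.68
  Technical skill 98 × 0.17 = 16.66
Sum = 64.52
Discretionary bonus: 64.52 + 1 = 65.52
65.52 is ≥ 63.5 and < 88 → Meets

Meets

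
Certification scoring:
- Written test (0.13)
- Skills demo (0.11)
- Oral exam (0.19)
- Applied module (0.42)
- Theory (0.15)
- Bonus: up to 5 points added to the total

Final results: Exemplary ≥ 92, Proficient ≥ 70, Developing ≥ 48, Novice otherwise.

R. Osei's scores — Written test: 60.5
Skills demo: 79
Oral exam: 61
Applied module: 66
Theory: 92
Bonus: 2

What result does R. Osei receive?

Proficient

Weighted total:
  Written test 60.5 × 0.13 = 7.865
  Skills demo 79 × 0.11 = 8.69
  Oral exam 61 × 0.19 = 11.59
  Applied module 66 × 0.42 = 27.72
  Theory 92 × 0.15 = 13.8
Sum = 69.665
Bonus: 69.665 + 2 = 71.665
71.665 is ≥ 70 and < 92 → Proficient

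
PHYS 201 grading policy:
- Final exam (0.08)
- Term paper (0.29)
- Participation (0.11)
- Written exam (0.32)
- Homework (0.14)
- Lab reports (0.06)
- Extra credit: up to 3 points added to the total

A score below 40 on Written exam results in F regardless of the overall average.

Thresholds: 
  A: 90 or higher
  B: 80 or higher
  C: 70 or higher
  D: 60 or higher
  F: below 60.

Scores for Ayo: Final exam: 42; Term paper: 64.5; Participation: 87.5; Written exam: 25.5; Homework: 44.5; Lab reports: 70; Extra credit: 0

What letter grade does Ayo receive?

Written exam score 25.5 < 40: minimum not met.
Weighted total:
  Final exam 42 × 0.08 = 3.36
  Term paper 64.5 × 0.29 = 18.705
  Participation 87.5 × 0.11 = 9.625
  Written exam 25.5 × 0.32 = 8.16
  Homework 44.5 × 0.14 = 6.23
  Lab reports 70 × 0.06 = 4.2
Sum = 50.28
Extra credit: 50.28 + 0 = 50.28
Because the Written exam minimum was not met, the result is F.

F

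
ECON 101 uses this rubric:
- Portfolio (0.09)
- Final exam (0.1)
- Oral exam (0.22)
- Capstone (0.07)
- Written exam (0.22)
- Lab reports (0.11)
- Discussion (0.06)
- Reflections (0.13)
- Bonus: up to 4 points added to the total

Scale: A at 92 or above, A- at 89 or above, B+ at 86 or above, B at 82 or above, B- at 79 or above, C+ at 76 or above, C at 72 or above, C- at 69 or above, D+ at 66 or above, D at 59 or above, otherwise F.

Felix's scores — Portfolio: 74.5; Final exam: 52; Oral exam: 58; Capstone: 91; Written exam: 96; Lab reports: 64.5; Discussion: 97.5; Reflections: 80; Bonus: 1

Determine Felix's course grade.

Weighted total:
  Portfolio 74.5 × 0.09 = 6.705
  Final exam 52 × 0.1 = 5.2
  Oral exam 58 × 0.22 = 12.76
  Capstone 91 × 0.07 = 6.37
  Written exam 96 × 0.22 = 21.12
  Lab reports 64.5 × 0.11 = 7.095
  Discussion 97.5 × 0.06 = 5.85
  Reflections 80 × 0.13 = 10.4
Sum = 75.5
Bonus: 75.5 + 1 = 76.5
76.5 is ≥ 76 and < 79 → C+

C+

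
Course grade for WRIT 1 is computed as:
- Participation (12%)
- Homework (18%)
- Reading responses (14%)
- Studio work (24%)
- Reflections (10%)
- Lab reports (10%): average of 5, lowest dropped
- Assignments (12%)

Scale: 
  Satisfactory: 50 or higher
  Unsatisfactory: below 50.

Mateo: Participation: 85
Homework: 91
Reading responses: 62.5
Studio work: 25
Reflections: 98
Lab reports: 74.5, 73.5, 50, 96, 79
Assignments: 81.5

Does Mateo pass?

Lab reports: drop 50 → average of remaining 4 = 323/4 = 80.75
Weighted total:
  Participation 85 × 0.12 = 10.2
  Homework 91 × 0.18 = 16.38
  Reading responses 62.5 × 0.14 = 8.75
  Studio work 25 × 0.24 = 6
  Reflections 98 × 0.1 = 9.8
  Lab reports 80.75 × 0.1 = 8.075
  Assignments 81.5 × 0.12 = 9.78
Sum = 68.985
68.985 ≥ 50 → Satisfactory

Satisfactory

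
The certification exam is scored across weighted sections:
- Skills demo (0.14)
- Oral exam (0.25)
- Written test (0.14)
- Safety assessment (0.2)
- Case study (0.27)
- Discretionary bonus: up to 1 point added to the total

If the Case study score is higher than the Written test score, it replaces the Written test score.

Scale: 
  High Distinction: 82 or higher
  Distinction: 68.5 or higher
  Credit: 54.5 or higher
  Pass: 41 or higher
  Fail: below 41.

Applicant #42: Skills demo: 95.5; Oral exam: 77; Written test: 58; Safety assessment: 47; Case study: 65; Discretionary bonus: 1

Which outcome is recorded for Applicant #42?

Distinction

Case study (65) > Written test (58), so Written test counts as 65.
Weighted total:
  Skills demo 95.5 × 0.14 = 13.37
  Oral exam 77 × 0.25 = 19.25
  Written test 65 × 0.14 = 9.1
  Safety assessment 47 × 0.2 = 9.4
  Case study 65 × 0.27 = 17.55
Sum = 68.67
Discretionary bonus: 68.67 + 1 = 69.67
69.67 is ≥ 68.5 and < 82 → Distinction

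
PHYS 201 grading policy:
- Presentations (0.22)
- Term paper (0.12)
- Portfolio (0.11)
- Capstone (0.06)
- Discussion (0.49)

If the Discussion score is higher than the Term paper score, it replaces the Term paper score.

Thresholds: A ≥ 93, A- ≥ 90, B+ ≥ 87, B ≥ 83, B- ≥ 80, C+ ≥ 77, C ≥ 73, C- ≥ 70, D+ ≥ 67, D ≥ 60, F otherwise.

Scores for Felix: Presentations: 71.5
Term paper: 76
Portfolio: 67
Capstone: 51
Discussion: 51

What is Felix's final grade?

D

Discussion (51) ≤ Term paper (76), so Term paper stays at 76.
Weighted total:
  Presentations 71.5 × 0.22 = 15.73
  Term paper 76 × 0.12 = 9.12
  Portfolio 67 × 0.11 = 7.37
  Capstone 51 × 0.06 = 3.06
  Discussion 51 × 0.49 = 24.99
Sum = 60.27
60.27 is ≥ 60 and < 67 → D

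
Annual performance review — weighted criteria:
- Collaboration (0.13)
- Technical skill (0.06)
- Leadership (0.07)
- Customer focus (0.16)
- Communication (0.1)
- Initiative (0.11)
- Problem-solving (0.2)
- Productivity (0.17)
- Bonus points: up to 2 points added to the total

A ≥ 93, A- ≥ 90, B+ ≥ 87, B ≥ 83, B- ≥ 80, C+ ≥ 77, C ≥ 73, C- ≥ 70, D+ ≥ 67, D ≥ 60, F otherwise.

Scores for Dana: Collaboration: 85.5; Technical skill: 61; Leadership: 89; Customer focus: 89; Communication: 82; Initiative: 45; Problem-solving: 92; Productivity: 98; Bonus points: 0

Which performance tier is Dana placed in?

B

Weighted total:
  Collaboration 85.5 × 0.13 = 11.115
  Technical skill 61 × 0.06 = 3.66
  Leadership 89 × 0.07 = 6.23
  Customer focus 89 × 0.16 = 14.24
  Communication 82 × 0.1 = 8.2
  Initiative 45 × 0.11 = 4.95
  Problem-solving 92 × 0.2 = 18.4
  Productivity 98 × 0.17 = 16.66
Sum = 83.455
Bonus points: 83.455 + 0 = 83.455
83.455 is ≥ 83 and < 87 → B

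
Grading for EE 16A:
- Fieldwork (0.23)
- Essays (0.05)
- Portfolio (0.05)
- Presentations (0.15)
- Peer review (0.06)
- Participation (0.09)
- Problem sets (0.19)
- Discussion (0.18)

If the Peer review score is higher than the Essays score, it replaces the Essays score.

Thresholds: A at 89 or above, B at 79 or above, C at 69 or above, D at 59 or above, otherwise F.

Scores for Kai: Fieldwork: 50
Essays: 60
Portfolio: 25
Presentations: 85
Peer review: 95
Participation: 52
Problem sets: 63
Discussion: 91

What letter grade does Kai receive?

D

Peer review (95) > Essays (60), so Essays counts as 95.
Weighted total:
  Fieldwork 50 × 0.23 = 11.5
  Essays 95 × 0.05 = 4.75
  Portfolio 25 × 0.05 = 1.25
  Presentations 85 × 0.15 = 12.75
  Peer review 95 × 0.06 = 5.7
  Participation 52 × 0.09 = 4.68
  Problem sets 63 × 0.19 = 11.97
  Discussion 91 × 0.18 = 16.38
Sum = 68.98
68.98 is ≥ 59 and < 69 → D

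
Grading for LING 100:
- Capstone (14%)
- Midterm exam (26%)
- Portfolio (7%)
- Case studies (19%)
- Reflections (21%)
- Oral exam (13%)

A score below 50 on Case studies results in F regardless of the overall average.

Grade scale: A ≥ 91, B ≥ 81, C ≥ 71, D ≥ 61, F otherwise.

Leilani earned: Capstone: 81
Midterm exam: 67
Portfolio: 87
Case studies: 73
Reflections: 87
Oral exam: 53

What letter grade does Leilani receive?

C

Case studies score 73 ≥ 50: minimum met.
Weighted total:
  Capstone 81 × 0.14 = 11.34
  Midterm exam 67 × 0.26 = 17.42
  Portfolio 87 × 0.07 = 6.09
  Case studies 73 × 0.19 = 13.87
  Reflections 87 × 0.21 = 18.27
  Oral exam 53 × 0.13 = 6.89
Sum = 73.88
73.88 is ≥ 71 and < 81 → C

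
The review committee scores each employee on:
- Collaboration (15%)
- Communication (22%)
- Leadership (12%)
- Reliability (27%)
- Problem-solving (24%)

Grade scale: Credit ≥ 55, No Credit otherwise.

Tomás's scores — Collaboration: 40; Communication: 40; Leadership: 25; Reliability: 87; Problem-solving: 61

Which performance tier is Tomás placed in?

Credit

Weighted total:
  Collaboration 40 × 0.15 = 6
  Communication 40 × 0.22 = 8.8
  Leadership 25 × 0.12 = 3
  Reliability 87 × 0.27 = 23.49
  Problem-solving 61 × 0.24 = 14.64
Sum = 55.93
55.93 ≥ 55 → Credit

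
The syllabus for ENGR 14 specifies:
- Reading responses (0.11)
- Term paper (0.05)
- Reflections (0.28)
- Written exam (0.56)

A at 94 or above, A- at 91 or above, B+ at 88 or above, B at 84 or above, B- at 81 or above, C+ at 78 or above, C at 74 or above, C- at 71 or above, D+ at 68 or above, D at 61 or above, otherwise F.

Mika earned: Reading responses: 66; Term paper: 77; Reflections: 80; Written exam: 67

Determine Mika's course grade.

Weighted total:
  Reading responses 66 × 0.11 = 7.26
  Term paper 77 × 0.05 = 3.85
  Reflections 80 × 0.28 = 22.4
  Written exam 67 × 0.56 = 37.52
Sum = 71.03
71.03 is ≥ 71 and < 74 → C-

C-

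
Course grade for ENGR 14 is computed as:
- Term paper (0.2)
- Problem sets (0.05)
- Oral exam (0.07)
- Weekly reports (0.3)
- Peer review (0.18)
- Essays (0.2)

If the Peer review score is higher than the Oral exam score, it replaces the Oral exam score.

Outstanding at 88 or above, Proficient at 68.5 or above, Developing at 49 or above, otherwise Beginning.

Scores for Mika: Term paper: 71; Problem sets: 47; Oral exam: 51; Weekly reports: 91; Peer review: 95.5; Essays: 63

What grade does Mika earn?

Peer review (95.5) > Oral exam (51), so Oral exam counts as 95.5.
Weighted total:
  Term paper 71 × 0.2 = 14.2
  Problem sets 47 × 0.05 = 2.35
  Oral exam 95.5 × 0.07 = 6.685
  Weekly reports 91 × 0.3 = 27.3
  Peer review 95.5 × 0.18 = 17.19
  Essays 63 × 0.2 = 12.6
Sum = 80.325
80.325 is ≥ 68.5 and < 88 → Proficient

Proficient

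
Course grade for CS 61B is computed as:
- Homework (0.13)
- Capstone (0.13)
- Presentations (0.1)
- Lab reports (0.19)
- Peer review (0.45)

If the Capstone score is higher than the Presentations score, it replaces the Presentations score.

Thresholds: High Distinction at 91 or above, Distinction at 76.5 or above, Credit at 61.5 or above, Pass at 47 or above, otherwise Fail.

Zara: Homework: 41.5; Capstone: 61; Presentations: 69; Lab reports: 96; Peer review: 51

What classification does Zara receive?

Pass

Capstone (61) ≤ Presentations (69), so Presentations stays at 69.
Weighted total:
  Homework 41.5 × 0.13 = 5.395
  Capstone 61 × 0.13 = 7.93
  Presentations 69 × 0.1 = 6.9
  Lab reports 96 × 0.19 = 18.24
  Peer review 51 × 0.45 = 22.95
Sum = 61.415
61.415 is ≥ 47 and < 61.5 → Pass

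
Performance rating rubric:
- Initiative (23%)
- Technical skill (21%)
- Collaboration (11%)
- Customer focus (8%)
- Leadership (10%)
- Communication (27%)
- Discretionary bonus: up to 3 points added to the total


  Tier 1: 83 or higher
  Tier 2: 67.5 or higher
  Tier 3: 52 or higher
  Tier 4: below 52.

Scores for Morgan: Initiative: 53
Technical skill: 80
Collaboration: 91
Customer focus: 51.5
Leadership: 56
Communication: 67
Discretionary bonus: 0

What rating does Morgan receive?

Tier 3

Weighted total:
  Initiative 53 × 0.23 = 12.19
  Technical skill 80 × 0.21 = 16.8
  Collaboration 91 × 0.11 = 10.01
  Customer focus 51.5 × 0.08 = 4.12
  Leadership 56 × 0.1 = 5.6
  Communication 67 × 0.27 = 18.09
Sum = 66.81
Discretionary bonus: 66.81 + 0 = 66.81
66.81 is ≥ 52 and < 67.5 → Tier 3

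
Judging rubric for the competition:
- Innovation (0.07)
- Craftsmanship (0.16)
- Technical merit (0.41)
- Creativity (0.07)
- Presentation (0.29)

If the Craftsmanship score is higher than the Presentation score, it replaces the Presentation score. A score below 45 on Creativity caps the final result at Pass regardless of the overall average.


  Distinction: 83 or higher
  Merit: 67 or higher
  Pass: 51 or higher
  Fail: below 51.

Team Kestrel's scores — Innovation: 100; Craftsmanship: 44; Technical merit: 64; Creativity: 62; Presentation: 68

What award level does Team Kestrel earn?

Craftsmanship (44) ≤ Presentation (68), so Presentation stays at 68.
Creativity score 62 ≥ 45: minimum met.
Weighted total:
  Innovation 100 × 0.07 = 7
  Craftsmanship 44 × 0.16 = 7.04
  Technical merit 64 × 0.41 = 26.24
  Creativity 62 × 0.07 = 4.34
  Presentation 68 × 0.29 = 19.72
Sum = 64.34
64.34 is ≥ 51 and < 67 → Pass

Pass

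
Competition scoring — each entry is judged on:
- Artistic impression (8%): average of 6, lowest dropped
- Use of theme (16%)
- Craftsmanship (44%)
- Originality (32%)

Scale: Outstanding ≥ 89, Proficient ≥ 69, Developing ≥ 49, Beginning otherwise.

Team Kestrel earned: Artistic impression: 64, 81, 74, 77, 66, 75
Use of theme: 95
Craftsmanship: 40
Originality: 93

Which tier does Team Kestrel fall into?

Artistic impression: drop 64 → average of remaining 5 = 373/5 = 74.6
Weighted total:
  Artistic impression 74.6 × 0.08 = 5.968
  Use of theme 95 × 0.16 = 15.2
  Craftsmanship 40 × 0.44 = 17.6
  Originality 93 × 0.32 = 29.76
Sum = 68.528
68.528 is ≥ 49 and < 69 → Developing

Developing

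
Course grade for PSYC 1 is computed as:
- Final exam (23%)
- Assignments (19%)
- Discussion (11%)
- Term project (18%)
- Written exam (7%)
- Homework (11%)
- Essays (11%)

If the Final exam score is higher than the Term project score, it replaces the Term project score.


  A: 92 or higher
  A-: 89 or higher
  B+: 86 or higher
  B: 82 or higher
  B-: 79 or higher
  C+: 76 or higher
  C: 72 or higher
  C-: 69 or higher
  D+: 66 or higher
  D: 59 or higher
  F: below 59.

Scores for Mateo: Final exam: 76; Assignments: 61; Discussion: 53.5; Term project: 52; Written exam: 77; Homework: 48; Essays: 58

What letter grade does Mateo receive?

D

Final exam (76) > Term project (52), so Term project counts as 76.
Weighted total:
  Final exam 76 × 0.23 = 17.48
  Assignments 61 × 0.19 = 11.59
  Discussion 53.5 × 0.11 = 5.885
  Term project 76 × 0.18 = 13.68
  Written exam 77 × 0.07 = 5.39
  Homework 48 × 0.11 = 5.28
  Essays 58 × 0.11 = 6.38
Sum = 65.685
65.685 is ≥ 59 and < 66 → D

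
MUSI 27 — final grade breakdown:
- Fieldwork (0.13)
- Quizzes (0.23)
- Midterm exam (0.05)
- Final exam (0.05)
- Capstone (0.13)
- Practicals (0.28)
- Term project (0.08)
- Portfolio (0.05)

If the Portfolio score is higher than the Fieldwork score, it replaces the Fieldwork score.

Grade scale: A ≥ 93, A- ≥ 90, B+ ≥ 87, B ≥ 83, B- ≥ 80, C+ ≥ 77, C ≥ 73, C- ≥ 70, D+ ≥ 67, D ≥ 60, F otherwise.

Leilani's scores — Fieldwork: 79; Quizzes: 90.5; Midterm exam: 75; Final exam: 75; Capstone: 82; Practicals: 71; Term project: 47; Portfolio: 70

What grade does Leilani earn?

Portfolio (70) ≤ Fieldwork (79), so Fieldwork stays at 79.
Weighted total:
  Fieldwork 79 × 0.13 = 10.27
  Quizzes 90.5 × 0.23 = 20.815
  Midterm exam 75 × 0.05 = 3.75
  Final exam 75 × 0.05 = 3.75
  Capstone 82 × 0.13 = 10.66
  Practicals 71 × 0.28 = 19.88
  Term project 47 × 0.08 = 3.76
  Portfolio 70 × 0.05 = 3.5
Sum = 76.385
76.385 is ≥ 73 and < 77 → C

C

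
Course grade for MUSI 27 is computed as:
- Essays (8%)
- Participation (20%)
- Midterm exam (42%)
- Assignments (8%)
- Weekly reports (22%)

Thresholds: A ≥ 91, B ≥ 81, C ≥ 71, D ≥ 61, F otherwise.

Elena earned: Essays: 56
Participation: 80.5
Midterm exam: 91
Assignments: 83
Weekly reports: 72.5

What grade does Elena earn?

Weighted total:
  Essays 56 × 0.08 = 4.48
  Participation 80.5 × 0.2 = 16.1
  Midterm exam 91 × 0.42 = 38.22
  Assignments 83 × 0.08 = 6.64
  Weekly reports 72.5 × 0.22 = 15.95
Sum = 81.39
81.39 is ≥ 81 and < 91 → B

B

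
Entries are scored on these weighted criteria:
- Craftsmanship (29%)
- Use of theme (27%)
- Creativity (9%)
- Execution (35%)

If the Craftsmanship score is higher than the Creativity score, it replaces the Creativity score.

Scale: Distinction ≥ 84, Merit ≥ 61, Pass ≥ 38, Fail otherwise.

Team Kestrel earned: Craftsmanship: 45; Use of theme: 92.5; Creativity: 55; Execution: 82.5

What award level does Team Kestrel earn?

Merit

Craftsmanship (45) ≤ Creativity (55), so Creativity stays at 55.
Weighted total:
  Craftsmanship 45 × 0.29 = 13.05
  Use of theme 92.5 × 0.27 = 24.975
  Creativity 55 × 0.09 = 4.95
  Execution 82.5 × 0.35 = 28.875
Sum = 71.85
71.85 is ≥ 61 and < 84 → Merit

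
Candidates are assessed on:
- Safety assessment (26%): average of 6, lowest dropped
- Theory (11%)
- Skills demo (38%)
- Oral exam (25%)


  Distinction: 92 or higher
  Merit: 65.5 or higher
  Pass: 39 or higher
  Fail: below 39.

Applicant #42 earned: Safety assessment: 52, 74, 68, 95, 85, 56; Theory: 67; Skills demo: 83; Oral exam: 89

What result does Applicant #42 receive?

Safety assessment: drop 52 → average of remaining 5 = 378/5 = 75.6
Weighted total:
  Safety assessment 75.6 × 0.26 = 19.656
  Theory 67 × 0.11 = 7.37
  Skills demo 83 × 0.38 = 31.54
  Oral exam 89 × 0.25 = 22.25
Sum = 80.816
80.816 is ≥ 65.5 and < 92 → Merit

Merit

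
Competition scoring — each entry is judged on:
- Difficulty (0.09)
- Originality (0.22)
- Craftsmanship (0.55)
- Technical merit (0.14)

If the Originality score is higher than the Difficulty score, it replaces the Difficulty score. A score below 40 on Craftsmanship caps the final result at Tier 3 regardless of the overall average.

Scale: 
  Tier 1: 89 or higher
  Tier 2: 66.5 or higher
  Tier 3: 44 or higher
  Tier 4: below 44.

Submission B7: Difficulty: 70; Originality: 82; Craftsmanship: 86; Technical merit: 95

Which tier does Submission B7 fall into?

Originality (82) > Difficulty (70), so Difficulty counts as 82.
Craftsmanship score 86 ≥ 40: minimum met.
Weighted total:
  Difficulty 82 × 0.09 = 7.38
  Originality 82 × 0.22 = 18.04
  Craftsmanship 86 × 0.55 = 47.3
  Technical merit 95 × 0.14 = 13.3
Sum = 86.02
86.02 is ≥ 66.5 and < 89 → Tier 2

Tier 2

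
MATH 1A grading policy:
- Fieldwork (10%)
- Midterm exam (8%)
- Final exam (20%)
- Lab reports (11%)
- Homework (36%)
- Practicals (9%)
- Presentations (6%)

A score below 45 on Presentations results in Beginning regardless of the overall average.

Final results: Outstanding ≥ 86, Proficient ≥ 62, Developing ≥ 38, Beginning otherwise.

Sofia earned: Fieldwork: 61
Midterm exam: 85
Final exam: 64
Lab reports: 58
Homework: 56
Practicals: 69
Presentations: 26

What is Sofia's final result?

Presentations score 26 < 45: minimum not met.
Weighted total:
  Fieldwork 61 × 0.1 = 6.1
  Midterm exam 85 × 0.08 = 6.8
  Final exam 64 × 0.2 = 12.8
  Lab reports 58 × 0.11 = 6.38
  Homework 56 × 0.36 = 20.16
  Practicals 69 × 0.09 = 6.21
  Presentations 26 × 0.06 = 1.56
Sum = 60.01
Because the Presentations minimum was not met, the result is Beginning.

Beginning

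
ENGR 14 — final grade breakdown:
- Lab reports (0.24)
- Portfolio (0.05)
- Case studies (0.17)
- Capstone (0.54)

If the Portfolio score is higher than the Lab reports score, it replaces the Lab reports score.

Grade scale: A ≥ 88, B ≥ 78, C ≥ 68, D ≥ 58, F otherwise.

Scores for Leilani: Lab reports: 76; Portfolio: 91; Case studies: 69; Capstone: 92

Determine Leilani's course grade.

B

Portfolio (91) > Lab reports (76), so Lab reports counts as 91.
Weighted total:
  Lab reports 91 × 0.24 = 21.84
  Portfolio 91 × 0.05 = 4.55
  Case studies 69 × 0.17 = 11.73
  Capstone 92 × 0.54 = 49.68
Sum = 87.8
87.8 is ≥ 78 and < 88 → B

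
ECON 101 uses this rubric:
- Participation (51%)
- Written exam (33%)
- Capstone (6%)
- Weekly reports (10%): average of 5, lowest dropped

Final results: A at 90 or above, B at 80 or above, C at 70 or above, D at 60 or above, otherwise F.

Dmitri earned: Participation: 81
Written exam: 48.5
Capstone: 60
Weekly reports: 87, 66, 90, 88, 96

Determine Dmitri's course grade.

Weekly reports: drop 66 → average of remaining 4 = 361/4 = 90.25
Weighted total:
  Participation 81 × 0.51 = 41.31
  Written exam 48.5 × 0.33 = 16.005
  Capstone 60 × 0.06 = 3.6
  Weekly reports 90.25 × 0.1 = 9.025
Sum = 69.94
69.94 is ≥ 60 and < 70 → D

D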